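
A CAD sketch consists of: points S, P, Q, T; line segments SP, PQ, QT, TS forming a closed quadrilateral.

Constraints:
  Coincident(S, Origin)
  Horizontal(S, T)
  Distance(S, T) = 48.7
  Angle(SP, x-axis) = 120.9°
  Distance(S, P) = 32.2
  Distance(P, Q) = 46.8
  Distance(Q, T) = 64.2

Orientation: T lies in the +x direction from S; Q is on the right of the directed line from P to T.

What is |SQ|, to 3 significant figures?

22.8

Checks: |PQ| = 46.80 ✓; |QT| = 64.20 ✓.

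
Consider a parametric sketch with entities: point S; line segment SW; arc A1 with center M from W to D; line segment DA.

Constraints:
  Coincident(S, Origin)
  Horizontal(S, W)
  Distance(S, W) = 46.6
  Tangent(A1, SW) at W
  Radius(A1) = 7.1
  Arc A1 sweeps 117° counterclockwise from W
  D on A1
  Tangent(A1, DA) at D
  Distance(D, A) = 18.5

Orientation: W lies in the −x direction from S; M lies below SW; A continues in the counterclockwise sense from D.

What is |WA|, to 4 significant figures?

26.89

S is at the origin; S and W share the same y with |SW| = 46.6 and W on the −x side, so W = (-46.60, 0.000). Tangency of A1 to SW means the radius MW is perpendicular to SW, so M = W + (0, -7.1) = (-46.60, -7.100). On A1, W sits at bearing 90° from M; a 117° counterclockwise sweep puts D at bearing 207°, so D = M + 7.1·(cos 207°, sin 207°) = (-52.93, -10.32). The tangent condition forces MD to be normal to DA, so DA runs along (−sin 207°, cos 207°); with |DA| = 18.5, A = (-44.53, -26.81). Then |WA| = |A − W| = 26.89.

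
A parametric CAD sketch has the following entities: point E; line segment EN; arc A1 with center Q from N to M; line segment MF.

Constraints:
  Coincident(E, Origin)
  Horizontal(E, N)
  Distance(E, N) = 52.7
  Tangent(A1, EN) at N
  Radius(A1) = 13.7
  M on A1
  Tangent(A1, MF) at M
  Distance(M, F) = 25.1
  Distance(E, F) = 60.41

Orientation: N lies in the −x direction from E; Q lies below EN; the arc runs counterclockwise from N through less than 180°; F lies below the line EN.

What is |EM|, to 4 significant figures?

66.56

E is at the origin; EN is horizontal with |EN| = 52.7 and N on the −x side, so N = (-52.70, 0.000). A1 meets EN tangentially, so QN is at right angles to EN, so Q = N + (0, -13.7) = (-52.70, -13.70). Since QM ⟂ MF (tangency), |QF| = √(13.7² + 25.1²) = 28.60 regardless of where M sits on A1. So F lies on both circle(E, 60.41) and circle(Q, 28.60); the below-EN intersection is F = (-44.33, -41.04). M is the foot of the tangent from F: M = (-62.28, -23.50).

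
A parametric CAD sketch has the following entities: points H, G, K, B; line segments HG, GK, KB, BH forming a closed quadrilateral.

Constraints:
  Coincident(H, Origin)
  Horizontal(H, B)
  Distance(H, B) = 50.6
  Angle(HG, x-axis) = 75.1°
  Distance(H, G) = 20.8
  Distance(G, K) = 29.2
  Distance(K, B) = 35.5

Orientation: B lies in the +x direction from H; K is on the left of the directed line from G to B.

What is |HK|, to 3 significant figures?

44.7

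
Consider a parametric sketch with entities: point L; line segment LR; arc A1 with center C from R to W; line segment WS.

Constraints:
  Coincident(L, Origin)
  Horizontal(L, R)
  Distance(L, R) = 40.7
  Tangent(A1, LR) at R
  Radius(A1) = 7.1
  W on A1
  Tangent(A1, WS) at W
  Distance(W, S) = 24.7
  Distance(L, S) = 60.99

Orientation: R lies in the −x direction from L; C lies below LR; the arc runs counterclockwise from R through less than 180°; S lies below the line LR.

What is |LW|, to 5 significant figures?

47.909

L is at the origin; LR is horizontal with |LR| = 40.7 and R on the −x side, so R = (-40.700, 0.0000). A1 meets LR tangentially, so CR is at right angles to LR, so C = R + (0, -7.1) = (-40.700, -7.1000). Since CW ⟂ WS (tangency), |CS| = √(7.1² + 24.7²) = 25.700 regardless of where W sits on A1. So S lies on both circle(L, 60.99) and circle(C, 25.700); the below-LR intersection is S = (-53.418, -29.433). W is the foot of the tangent from S: W = (-47.600, -5.4276).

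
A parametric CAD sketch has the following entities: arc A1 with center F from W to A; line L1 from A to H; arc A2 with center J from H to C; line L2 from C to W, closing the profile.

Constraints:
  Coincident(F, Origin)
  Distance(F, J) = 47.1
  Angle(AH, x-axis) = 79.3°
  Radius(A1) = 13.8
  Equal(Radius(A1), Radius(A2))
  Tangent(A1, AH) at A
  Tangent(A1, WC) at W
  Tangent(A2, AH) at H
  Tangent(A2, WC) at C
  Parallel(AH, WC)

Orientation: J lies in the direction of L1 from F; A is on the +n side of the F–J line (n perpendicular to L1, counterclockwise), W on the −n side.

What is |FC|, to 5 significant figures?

49.080

The slot axis is L1's direction at 79.3°, so u = (cos 79.3°, sin 79.3°) = (0.18567, 0.98261) and n = (−sin 79.3°, cos 79.3°) = (-0.98261, 0.18567). F is at the origin and J lies 47.1 along u from F, so J = 47.1·u = (8.7449, 46.281). Tangency of A1 to both parallel lines with radius 13.8 puts A and W at F ± 13.8·n: A = (-13.560, 2.5622), W = (13.560, -2.5622). Equal radii place H and C the same way about J: H = J + 13.8·n = (-4.8152, 48.843), C = J − 13.8·n = (22.305, 43.719). Then |FC| = |C − F| = 49.080.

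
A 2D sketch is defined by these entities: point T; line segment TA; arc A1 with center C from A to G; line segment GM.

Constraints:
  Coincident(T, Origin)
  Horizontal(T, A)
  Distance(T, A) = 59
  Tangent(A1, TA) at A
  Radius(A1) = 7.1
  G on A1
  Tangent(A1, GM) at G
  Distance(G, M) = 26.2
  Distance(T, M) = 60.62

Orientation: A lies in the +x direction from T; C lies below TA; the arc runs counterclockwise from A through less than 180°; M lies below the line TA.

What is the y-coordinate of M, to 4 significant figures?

-32.99

Checks: |CG| = 7.100 ✓; ∠(CG, GM) = 90.00° ✓; |GM| = 26.20 ✓; |TM| = 60.62 ✓.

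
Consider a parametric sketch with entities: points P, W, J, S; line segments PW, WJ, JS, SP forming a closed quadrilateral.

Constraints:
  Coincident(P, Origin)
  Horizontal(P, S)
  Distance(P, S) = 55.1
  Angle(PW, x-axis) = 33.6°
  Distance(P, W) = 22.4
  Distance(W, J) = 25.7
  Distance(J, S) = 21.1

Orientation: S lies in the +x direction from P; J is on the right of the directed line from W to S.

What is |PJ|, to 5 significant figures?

36.001

Checks: |WJ| = 25.70 ✓; |JS| = 21.10 ✓.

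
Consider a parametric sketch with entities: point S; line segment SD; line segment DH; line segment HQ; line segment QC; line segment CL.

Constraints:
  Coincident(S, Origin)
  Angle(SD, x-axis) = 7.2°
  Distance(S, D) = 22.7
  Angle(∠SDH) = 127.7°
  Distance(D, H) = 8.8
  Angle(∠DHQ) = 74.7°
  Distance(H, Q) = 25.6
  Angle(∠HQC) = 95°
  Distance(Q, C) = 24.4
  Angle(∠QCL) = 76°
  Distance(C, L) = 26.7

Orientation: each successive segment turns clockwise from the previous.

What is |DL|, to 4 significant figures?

11.68

∠HQC = 95.0° gives QC at 124.6° from the x-axis; with |QC| = 24.4, C = (-7.382, 4.051). ∠QCL = 76.0° gives CL at 20.60° from the x-axis; with |CL| = 26.7, L = (17.61, 13.45). Then |DL| = |L − D| = 11.68.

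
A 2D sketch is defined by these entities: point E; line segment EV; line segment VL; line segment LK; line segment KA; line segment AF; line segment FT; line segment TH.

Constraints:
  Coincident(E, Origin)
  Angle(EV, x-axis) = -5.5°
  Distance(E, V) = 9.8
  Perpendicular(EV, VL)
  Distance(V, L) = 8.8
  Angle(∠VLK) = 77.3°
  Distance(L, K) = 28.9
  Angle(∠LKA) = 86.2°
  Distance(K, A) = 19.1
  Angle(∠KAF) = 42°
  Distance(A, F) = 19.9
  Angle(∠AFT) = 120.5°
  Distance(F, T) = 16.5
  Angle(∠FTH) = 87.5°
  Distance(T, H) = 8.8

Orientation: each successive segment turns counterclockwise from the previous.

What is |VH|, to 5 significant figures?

32.271

E is at the origin; EV runs at -5.5° with length 9.8, so V = (9.7549, -0.93929). EV ⟂ VL, so VL runs at 84.500°; with |VL| = 8.8, L = (10.598, 7.8202). ∠VLK = 77.3° gives LK at -172.80° from the x-axis; with |LK| = 28.9, K = (-18.074, 4.1981). ∠LKA = 86.2° gives KA at -79.000° from the x-axis; with |KA| = 19.1, A = (-14.429, -14.551). ∠KAF = 42.0° gives AF at 59.000° from the x-axis; with |AF| = 19.9, F = (-4.1801, 2.5066). ∠AFT = 120.5° gives FT at 118.50° from the x-axis; with |FT| = 16.5, T = (-12.053, 17.007). ∠FTH = 87.5° gives TH at -149.00° from the x-axis; with |TH| = 8.8, H = (-19.596, 12.475). Then |VH| = |H − V| = 32.271.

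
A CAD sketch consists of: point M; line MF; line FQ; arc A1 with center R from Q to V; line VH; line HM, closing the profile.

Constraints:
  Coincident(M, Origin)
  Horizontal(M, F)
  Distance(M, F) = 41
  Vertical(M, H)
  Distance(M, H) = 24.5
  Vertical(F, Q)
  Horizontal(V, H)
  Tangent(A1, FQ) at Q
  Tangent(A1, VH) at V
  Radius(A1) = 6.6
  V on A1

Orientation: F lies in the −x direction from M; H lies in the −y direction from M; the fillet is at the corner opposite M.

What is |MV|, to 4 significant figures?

42.23

M is at the origin; MF is horizontal with |MF| = 41.0 and F on the −x side, so F = (-41.00, 0.000). M and H share the same x with |MH| = 24.5 and H on the −y side, so H = (0.000, -24.50). The virtual corner opposite M is at (-41.00, -24.50). Since A1 is tangent to FQ there, RQ ⟂ FQ and A1 meets VH tangentially, so RV is at right angles to VH, with radius 6.6, so the center R sits 6.6 in from both sides at R = (-34.40, -17.90). That places the tangent points at Q = (-41.00, -17.90) on FQ and V = (-34.40, -24.50) on VH. Then |MV| = |V − M| = 42.23.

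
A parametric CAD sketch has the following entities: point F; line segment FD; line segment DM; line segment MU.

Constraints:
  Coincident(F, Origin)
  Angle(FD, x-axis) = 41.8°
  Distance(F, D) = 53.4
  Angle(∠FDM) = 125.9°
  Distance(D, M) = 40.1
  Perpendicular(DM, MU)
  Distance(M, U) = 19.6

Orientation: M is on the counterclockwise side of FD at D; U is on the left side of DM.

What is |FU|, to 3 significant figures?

75.2

F is at the origin; FD runs at 41.8° with length 53.4, so D = 53.4·(cos 41.8°, sin 41.8°) = (39.8, 35.6). ∠FDM = 125.9°, so DM runs at 41.8° + (180° − 125.9°) = 95.9° from the x-axis; with |DM| = 40.1, M = D + 40.1·(cos 95.9°, sin 95.9°) = (35.7, 75.5). DM ⟂ MU; with |MU| = 19.6 on the left of DM, U = M + 19.6·(-0.995, -0.103) = (16.2, 73.5). Then |FU| = |U − F| = 75.2.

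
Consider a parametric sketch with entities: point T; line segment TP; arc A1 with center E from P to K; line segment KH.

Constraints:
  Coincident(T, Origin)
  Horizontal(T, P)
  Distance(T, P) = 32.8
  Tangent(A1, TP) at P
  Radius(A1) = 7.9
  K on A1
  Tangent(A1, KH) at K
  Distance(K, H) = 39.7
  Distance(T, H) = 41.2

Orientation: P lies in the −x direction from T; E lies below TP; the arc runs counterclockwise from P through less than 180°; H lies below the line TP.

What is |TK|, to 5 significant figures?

40.495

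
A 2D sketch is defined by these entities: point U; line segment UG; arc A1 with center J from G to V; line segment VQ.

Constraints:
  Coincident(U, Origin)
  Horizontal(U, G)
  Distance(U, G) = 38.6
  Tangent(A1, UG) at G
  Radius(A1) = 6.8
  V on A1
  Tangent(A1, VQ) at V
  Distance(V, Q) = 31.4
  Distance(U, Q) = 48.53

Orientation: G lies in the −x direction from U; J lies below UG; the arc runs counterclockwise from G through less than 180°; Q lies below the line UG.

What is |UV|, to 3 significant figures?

45.7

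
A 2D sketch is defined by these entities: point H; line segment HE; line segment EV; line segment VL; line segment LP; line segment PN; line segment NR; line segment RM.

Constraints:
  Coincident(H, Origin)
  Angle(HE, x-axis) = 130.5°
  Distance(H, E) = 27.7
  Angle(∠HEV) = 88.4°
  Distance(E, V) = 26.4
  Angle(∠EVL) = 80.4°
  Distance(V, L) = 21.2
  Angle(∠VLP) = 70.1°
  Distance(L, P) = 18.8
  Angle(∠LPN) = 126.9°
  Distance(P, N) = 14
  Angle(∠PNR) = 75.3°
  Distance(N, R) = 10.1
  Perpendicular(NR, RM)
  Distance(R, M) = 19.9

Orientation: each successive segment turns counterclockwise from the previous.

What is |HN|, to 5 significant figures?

30.183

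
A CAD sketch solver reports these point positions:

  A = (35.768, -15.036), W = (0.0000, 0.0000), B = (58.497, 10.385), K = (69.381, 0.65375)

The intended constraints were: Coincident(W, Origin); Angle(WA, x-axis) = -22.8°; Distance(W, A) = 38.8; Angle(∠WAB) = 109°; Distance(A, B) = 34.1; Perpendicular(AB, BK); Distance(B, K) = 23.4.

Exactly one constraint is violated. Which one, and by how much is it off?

Distance(B, K) = 23.4 — off by 8.80.

W = (0.00, 0.00) ✓; WA at -22.80° ✓; |WA| = 38.80 ✓; ∠WAB = 109.0° ✓; |AB| = 34.10 ✓; ∠(AB, BK) = 90.00° ✓; |BK| = 14.60 ✗.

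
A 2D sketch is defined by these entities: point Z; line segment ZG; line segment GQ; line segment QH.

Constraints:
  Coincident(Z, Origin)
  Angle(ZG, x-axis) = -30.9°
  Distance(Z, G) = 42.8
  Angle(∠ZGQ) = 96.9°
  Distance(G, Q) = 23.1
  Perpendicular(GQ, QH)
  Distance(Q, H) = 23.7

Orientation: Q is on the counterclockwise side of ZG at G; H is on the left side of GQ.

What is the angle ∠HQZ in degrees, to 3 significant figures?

33.6°

Z is at the origin; ZG runs at -30.9° with length 42.8, so G = 42.8·(cos -30.9°, sin -30.9°) = (36.7, -22.0). ∠ZGQ = 96.9°, so GQ runs at -30.9° + (180° − 96.9°) = 52.2° from the x-axis; with |GQ| = 23.1, Q = G + 23.1·(cos 52.2°, sin 52.2°) = (50.9, -3.73). GQ ⟂ QH; with |QH| = 23.7 on the left of GQ, H = Q + 23.7·(-0.790, 0.613) = (32.2, 10.8). Then cos ∠HQZ = QH·QZ / (|QH||QZ|), giving 33.6°.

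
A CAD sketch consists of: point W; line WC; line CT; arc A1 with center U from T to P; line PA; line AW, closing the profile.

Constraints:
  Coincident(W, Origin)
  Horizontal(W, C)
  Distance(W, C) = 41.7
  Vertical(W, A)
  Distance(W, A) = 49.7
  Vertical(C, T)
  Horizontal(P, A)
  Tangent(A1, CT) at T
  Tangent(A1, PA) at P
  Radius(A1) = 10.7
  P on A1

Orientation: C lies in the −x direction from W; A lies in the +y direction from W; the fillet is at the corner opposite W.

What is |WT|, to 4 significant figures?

57.10

The virtual corner opposite W is at (-41.70, 49.70). Tangency of A1 to CT means the radius UT is perpendicular to CT and tangency of A1 to PA means the radius UP is perpendicular to PA, with radius 10.7, so the center U sits 10.7 in from both sides at U = (-31.00, 39.00). That places the tangent points at T = (-41.70, 39.00) on CT and P = (-31.00, 49.70) on PA. Then |WT| = |T − W| = 57.10.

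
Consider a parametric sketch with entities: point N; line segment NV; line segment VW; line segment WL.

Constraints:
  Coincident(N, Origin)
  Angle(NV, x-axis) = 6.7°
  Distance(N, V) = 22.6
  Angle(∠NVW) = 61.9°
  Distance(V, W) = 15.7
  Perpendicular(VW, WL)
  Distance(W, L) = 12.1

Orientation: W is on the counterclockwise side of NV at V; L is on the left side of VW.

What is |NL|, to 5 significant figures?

9.3251

N is at the origin; NV runs at 6.7° with length 22.6, so V = 22.6·(cos 6.7°, sin 6.7°) = (22.446, 2.6368). ∠NVW = 61.9°, so VW runs at 6.7° + (180° − 61.9°) = 124.80° from the x-axis; with |VW| = 15.7, W = V + 15.7·(cos 124.80°, sin 124.80°) = (13.485, 15.529). VW is perpendicular to WL; with |WL| = 12.1 on the left of VW, L = W + 12.1·(-0.82115, -0.57071) = (3.5495, 8.6232). Then |NL| = |L − N| = 9.3251.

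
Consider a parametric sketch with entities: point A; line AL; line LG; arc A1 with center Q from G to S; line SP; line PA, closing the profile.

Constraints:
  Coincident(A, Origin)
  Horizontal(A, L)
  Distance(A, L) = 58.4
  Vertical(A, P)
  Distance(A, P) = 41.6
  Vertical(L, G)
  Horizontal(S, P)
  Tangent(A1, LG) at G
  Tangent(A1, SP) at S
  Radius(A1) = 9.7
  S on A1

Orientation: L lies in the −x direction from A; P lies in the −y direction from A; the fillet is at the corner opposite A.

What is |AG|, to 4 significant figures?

66.54

The virtual corner opposite A is at (-58.40, -41.60). Since A1 is tangent to LG there, QG ⟂ LG and tangency of A1 to SP means the radius QS is perpendicular to SP, with radius 9.7, so the center Q sits 9.7 in from both sides at Q = (-48.70, -31.90). That places the tangent points at G = (-58.40, -31.90) on LG and S = (-48.70, -41.60) on SP. Then |AG| = |G − A| = 66.54.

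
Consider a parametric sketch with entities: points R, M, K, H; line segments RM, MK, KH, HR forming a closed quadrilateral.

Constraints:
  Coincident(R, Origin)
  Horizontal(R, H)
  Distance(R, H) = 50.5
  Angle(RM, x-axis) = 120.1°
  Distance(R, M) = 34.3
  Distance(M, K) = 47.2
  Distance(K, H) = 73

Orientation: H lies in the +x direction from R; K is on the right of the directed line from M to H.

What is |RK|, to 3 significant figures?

26.8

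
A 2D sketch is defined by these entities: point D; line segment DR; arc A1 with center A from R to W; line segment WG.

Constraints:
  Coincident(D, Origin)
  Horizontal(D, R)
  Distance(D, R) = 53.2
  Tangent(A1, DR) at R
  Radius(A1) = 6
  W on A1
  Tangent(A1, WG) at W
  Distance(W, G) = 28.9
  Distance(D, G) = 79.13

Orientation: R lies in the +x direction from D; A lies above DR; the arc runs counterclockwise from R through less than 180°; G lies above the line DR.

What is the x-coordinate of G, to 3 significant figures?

74.6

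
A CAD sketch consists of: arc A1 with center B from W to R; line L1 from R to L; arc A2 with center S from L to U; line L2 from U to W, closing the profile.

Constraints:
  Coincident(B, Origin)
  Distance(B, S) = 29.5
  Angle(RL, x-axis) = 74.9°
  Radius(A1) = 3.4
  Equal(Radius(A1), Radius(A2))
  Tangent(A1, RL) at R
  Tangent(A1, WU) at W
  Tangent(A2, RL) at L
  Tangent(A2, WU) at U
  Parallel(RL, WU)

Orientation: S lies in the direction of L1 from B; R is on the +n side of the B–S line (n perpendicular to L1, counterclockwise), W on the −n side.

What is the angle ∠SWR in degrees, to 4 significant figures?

83.43°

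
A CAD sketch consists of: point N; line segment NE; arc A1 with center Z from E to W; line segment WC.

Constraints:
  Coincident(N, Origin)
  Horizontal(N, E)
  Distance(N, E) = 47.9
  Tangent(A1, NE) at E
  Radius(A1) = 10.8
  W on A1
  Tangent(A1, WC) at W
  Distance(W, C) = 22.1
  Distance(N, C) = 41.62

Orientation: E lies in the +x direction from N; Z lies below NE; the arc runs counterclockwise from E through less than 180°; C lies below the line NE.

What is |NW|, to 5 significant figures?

38.380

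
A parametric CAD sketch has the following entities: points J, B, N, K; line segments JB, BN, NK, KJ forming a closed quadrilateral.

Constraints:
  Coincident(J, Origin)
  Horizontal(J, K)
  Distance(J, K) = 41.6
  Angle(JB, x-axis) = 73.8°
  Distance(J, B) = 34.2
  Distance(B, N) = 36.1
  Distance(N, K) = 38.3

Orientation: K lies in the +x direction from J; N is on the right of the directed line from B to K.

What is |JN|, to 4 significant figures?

4.359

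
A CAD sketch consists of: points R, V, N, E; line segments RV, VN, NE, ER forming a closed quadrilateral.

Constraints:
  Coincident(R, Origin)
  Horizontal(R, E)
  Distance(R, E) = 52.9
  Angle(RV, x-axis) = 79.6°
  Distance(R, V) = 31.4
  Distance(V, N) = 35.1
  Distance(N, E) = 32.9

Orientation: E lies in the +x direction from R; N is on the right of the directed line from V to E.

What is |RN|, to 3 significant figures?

20.1

Checks: |VN| = 35.10 ✓; |NE| = 32.90 ✓.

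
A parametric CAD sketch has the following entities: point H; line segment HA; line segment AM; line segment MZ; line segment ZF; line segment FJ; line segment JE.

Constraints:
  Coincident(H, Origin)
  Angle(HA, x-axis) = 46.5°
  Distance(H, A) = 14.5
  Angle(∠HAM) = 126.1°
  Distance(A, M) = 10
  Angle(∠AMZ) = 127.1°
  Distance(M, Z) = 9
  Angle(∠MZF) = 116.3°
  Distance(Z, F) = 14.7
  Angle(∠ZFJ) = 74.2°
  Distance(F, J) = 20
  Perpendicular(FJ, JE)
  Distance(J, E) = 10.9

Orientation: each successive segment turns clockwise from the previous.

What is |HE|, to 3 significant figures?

16.3

H is at the origin; HA runs at 46.5° with length 14.5, so A = (9.98, 10.5). ∠HAM = 126.1° gives AM at -7.40° from the x-axis; with |AM| = 10.0, M = (19.9, 9.23). ∠AMZ = 127.1° gives MZ at -60.3° from the x-axis; with |MZ| = 9.0, Z = (24.4, 1.41). ∠MZF = 116.3° gives ZF at -124° from the x-axis; with |ZF| = 14.7, F = (16.1, -10.8). ∠ZFJ = 74.2° gives FJ at 130° from the x-axis; with |FJ| = 20.0, J = (3.23, 4.50). FJ ⟂ JE, so JE runs at 40.2°; with |JE| = 10.9, E = (11.6, 11.5). Then |HE| = |E − H| = 16.3.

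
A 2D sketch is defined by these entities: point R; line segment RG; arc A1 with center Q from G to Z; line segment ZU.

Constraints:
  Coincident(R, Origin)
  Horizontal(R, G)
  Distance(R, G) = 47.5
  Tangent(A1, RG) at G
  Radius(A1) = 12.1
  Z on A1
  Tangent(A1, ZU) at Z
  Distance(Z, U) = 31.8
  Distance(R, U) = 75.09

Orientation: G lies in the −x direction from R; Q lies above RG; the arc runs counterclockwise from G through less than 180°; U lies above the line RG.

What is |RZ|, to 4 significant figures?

44.10

R is at the origin; RG is horizontal with |RG| = 47.5 and G on the −x side, so G = (-47.50, 0.000). Since A1 is tangent to RG there, QG ⟂ RG, so Q = G + (0, 12.1) = (-47.50, 12.10). Since QZ ⟂ ZU (tangency), |QU| = √(12.1² + 31.8²) = 34.02 regardless of where Z sits on A1. So U lies on both circle(R, 75.09) and circle(Q, 34.02); the above-RG intersection is U = (-61.47, 43.12). Z is the foot of the tangent from U: Z = (-38.96, 20.67).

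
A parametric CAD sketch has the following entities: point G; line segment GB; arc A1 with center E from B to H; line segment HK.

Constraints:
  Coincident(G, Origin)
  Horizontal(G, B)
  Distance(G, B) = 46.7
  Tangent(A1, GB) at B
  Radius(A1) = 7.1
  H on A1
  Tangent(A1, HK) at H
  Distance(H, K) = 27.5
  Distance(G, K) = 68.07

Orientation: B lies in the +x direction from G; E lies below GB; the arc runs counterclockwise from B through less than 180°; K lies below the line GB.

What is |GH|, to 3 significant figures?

43.1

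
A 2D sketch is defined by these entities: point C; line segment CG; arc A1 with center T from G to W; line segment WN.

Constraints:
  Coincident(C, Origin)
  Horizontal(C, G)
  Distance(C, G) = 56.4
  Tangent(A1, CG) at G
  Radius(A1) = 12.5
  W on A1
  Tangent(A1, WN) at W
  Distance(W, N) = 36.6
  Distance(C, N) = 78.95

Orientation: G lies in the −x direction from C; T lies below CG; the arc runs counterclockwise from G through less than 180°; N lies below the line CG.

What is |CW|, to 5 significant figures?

70.268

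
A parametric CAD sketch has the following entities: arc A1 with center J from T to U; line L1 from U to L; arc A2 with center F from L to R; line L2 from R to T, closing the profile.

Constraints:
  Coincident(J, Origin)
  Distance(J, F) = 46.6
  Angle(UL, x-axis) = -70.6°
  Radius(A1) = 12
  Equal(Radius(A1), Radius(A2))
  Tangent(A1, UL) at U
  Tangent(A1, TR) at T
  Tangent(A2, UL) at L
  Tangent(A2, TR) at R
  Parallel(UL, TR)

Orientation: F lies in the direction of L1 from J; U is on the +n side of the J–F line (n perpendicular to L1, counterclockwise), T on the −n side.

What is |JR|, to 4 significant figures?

48.12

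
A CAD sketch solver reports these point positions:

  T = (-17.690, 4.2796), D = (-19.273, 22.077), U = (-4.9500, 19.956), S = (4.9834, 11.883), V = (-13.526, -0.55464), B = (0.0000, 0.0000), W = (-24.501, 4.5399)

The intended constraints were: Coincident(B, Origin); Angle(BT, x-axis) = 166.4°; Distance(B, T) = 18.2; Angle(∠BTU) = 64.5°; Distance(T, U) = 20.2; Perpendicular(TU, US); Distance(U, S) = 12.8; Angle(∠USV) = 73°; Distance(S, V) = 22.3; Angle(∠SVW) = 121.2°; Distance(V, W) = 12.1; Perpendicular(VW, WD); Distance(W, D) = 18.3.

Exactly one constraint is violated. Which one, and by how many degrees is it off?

Perpendicular(VW, WD) — off by 8.30°.

B = (0.00, 0.00) ✓; BT at 166.4° ✓; |BT| = 18.20 ✓; ∠BTU = 64.50° ✓; |TU| = 20.20 ✓; ∠(TU, US) = 90.00° ✓; |US| = 12.80 ✓; ∠USV = 73.00° ✓; |SV| = 22.30 ✓; ∠SVW = 121.2° ✓; |VW| = 12.10 ✓; ∠(VW, WD) = 81.70° ✗; |WD| = 18.30 ✓.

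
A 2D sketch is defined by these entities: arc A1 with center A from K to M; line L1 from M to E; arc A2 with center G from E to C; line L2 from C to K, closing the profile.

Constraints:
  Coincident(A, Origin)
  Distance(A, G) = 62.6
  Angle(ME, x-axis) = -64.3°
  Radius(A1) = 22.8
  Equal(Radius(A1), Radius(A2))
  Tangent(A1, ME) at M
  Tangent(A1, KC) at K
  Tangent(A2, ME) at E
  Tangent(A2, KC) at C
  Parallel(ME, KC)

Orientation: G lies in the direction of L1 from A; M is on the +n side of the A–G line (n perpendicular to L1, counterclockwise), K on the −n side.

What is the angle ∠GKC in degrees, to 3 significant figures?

20.0°

The slot axis is L1's direction at -64.3°, so u = (cos -64.3°, sin -64.3°) = (0.434, -0.901) and n = (−sin -64.3°, cos -64.3°) = (0.901, 0.434). A is at the origin and G lies 62.6 along u from A, so G = 62.6·u = (27.1, -56.4). Tangency of A1 to both parallel lines with radius 22.8 puts M and K at A ± 22.8·n: M = (20.5, 9.89), K = (-20.5, -9.89). Equal radii place E and C the same way about G: E = G + 22.8·n = (47.7, -46.5), C = G − 22.8·n = (6.60, -66.3). Then cos ∠GKC = KG·KC / (|KG||KC|), giving 20.0°.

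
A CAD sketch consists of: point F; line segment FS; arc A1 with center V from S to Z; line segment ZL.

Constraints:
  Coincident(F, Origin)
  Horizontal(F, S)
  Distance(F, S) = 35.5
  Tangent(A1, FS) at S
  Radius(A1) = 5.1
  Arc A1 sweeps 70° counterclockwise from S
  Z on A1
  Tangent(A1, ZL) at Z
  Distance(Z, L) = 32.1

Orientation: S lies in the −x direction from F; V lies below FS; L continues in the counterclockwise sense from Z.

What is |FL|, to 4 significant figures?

61.26

F is at the origin; FS is horizontal with |FS| = 35.5 and S on the −x side, so S = (-35.50, 0.000). Since A1 is tangent to FS there, VS ⟂ FS, so V = S + (0, -5.1) = (-35.50, -5.100). On A1, S sits at bearing 90° from V; a 70° counterclockwise sweep puts Z at bearing 160°, so Z = V + 5.1·(cos 160°, sin 160°) = (-40.29, -3.356). Since A1 is tangent to ZL there, VZ ⟂ ZL, so ZL runs along (−sin 160°, cos 160°); with |ZL| = 32.1, L = (-51.27, -33.52). Then |FL| = |L − F| = 61.26.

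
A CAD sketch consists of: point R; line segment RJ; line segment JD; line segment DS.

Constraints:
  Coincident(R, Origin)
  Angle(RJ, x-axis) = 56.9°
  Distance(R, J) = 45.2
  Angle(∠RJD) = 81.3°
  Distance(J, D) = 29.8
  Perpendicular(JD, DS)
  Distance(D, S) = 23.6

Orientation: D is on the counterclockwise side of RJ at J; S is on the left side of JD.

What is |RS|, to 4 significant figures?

31.17

R is at the origin; RJ runs at 56.9° with length 45.2, so J = 45.2·(cos 56.9°, sin 56.9°) = (24.68, 37.86). ∠RJD = 81.3°, so JD runs at 56.9° + (180° − 81.3°) = 155.6° from the x-axis; with |JD| = 29.8, D = J + 29.8·(cos 155.6°, sin 155.6°) = (-2.455, 50.18). JD ⟂ DS; with |DS| = 23.6 on the left of JD, S = D + 23.6·(-0.4131, -0.9107) = (-12.20, 28.68). Then |RS| = |S − R| = 31.17.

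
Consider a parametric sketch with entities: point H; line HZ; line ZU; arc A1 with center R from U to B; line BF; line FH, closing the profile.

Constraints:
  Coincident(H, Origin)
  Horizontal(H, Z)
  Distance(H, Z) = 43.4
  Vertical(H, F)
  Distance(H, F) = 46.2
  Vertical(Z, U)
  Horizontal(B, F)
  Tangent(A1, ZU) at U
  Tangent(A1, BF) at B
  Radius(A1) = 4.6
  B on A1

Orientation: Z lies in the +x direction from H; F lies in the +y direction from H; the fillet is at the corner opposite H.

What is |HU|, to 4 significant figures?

60.12

H is at the origin; H and Z share the same y with |HZ| = 43.4 and Z on the +x side, so Z = (43.40, 0.000). H and F share the same x with |HF| = 46.2 and F on the +y side, so F = (0.000, 46.20). The virtual corner opposite H is at (43.40, 46.20). Tangency of A1 to ZU means the radius RU is perpendicular to ZU and tangency of A1 to BF means the radius RB is perpendicular to BF, with radius 4.6, so the center R sits 4.6 in from both sides at R = (38.80, 41.60). That places the tangent points at U = (43.40, 41.60) on ZU and B = (38.80, 46.20) on BF. Then |HU| = |U − H| = 60.12.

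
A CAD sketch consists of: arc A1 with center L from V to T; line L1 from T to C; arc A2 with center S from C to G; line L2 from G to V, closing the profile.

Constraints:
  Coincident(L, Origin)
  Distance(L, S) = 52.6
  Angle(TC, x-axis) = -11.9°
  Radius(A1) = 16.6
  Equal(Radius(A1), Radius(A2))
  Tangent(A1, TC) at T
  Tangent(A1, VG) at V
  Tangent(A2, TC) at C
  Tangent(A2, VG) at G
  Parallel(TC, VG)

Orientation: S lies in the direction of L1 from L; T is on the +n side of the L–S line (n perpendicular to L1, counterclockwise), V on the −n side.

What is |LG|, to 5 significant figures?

55.157

The slot axis is L1's direction at -11.9°, so u = (cos -11.9°, sin -11.9°) = (0.97851, -0.20620) and n = (−sin -11.9°, cos -11.9°) = (0.20620, 0.97851). L is at the origin and S lies 52.6 along u from L, so S = 52.6·u = (51.470, -10.846). Tangency of A1 to both parallel lines with radius 16.6 puts T and V at L ± 16.6·n: T = (3.4230, 16.243), V = (-3.4230, -16.243). Equal radii place C and G the same way about S: C = S + 16.6·n = (54.893, 5.3969), G = S − 16.6·n = (48.047, -27.090). Then |LG| = |G − L| = 55.157.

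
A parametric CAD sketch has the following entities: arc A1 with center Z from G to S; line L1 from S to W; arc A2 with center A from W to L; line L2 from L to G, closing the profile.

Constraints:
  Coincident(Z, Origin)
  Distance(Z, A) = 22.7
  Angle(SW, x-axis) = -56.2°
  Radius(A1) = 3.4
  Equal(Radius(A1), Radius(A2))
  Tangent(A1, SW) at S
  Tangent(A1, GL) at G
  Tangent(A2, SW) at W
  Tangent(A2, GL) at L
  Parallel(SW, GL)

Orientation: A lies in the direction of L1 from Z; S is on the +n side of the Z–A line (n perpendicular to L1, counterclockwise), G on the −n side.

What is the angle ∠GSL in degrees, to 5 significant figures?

73.324°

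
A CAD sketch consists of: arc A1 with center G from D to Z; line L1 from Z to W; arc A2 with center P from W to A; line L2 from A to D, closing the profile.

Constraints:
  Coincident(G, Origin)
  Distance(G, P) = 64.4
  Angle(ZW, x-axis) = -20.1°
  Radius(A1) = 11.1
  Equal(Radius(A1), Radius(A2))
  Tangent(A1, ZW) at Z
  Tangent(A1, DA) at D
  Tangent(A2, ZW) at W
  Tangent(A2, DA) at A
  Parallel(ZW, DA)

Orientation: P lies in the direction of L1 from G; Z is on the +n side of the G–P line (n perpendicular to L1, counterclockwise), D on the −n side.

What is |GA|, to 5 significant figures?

65.350

The slot axis is L1's direction at -20.1°, so u = (cos -20.1°, sin -20.1°) = (0.93909, -0.34366) and n = (−sin -20.1°, cos -20.1°) = (0.34366, 0.93909). G is at the origin and P lies 64.4 along u from G, so P = 64.4·u = (60.478, -22.132). Tangency of A1 to both parallel lines with radius 11.1 puts Z and D at G ± 11.1·n: Z = (3.8146, 10.424), D = (-3.8146, -10.424). Equal radii place W and A the same way about P: W = P + 11.1·n = (64.292, -11.708), A = P − 11.1·n = (56.663, -32.556). Then |GA| = |A − G| = 65.350.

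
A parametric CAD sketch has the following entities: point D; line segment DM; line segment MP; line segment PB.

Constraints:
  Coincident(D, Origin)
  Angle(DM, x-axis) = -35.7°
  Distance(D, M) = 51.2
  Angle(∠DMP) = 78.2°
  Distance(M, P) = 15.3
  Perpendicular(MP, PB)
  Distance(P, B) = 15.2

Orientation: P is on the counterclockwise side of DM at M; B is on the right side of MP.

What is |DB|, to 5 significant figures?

65.496

D is at the origin; DM runs at -35.7° with length 51.2, so M = 51.2·(cos -35.7°, sin -35.7°) = (41.579, -29.877). ∠DMP = 78.2°, so MP runs at -35.7° + (180° − 78.2°) = 66.100° from the x-axis; with |MP| = 15.3, P = M + 15.3·(cos 66.100°, sin 66.100°) = (47.777, -15.889). MP is perpendicular to PB; with |PB| = 15.2 on the right of MP, B = P + 15.2·(0.91425, -0.40514) = (61.674, -22.047). Then |DB| = |B − D| = 65.496.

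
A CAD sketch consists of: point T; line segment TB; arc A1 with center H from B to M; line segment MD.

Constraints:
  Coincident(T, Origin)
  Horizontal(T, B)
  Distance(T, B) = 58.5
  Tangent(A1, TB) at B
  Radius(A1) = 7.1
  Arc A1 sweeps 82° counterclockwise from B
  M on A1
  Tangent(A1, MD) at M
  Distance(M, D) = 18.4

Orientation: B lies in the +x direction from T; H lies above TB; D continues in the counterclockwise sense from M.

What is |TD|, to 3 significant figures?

72.3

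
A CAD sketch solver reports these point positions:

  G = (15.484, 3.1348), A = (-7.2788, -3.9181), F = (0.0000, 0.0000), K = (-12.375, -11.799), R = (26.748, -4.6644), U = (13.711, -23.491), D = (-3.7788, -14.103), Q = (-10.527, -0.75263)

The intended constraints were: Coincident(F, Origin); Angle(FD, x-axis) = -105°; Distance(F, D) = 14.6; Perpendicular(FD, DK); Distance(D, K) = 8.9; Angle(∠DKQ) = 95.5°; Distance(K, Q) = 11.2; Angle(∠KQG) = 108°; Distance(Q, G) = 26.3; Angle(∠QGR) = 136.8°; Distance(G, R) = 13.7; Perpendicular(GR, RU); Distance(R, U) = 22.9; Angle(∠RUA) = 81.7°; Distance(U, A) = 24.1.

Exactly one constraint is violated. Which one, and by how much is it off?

Distance(U, A) = 24.1 — off by 4.60.

F = (0.00, 0.00) ✓; FD at -105.0° ✓; |FD| = 14.60 ✓; ∠(FD, DK) = 90.00° ✓; |DK| = 8.900 ✓; ∠DKQ = 95.51° ✓; |KQ| = 11.20 ✓; ∠KQG = 108.0° ✓; |QG| = 26.30 ✓; ∠QGR = 136.8° ✓; |GR| = 13.70 ✓; ∠(GR, RU) = 90.00° ✓; |RU| = 22.90 ✓; ∠RUA = 81.70° ✓; |UA| = 28.70 ✗.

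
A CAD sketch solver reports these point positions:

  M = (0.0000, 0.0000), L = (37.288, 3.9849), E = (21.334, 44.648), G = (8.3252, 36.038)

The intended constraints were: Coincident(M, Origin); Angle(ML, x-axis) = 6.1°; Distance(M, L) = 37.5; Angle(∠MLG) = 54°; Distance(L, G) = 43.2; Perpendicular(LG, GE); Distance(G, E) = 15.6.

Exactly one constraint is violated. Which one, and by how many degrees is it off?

Perpendicular(LG, GE) — off by 8.60°.

M = (0.00, 0.00) ✓; ML at 6.100° ✓; |ML| = 37.50 ✓; ∠MLG = 54.00° ✓; |LG| = 43.20 ✓; ∠(LG, GE) = 98.60° ✗; |GE| = 15.60 ✓.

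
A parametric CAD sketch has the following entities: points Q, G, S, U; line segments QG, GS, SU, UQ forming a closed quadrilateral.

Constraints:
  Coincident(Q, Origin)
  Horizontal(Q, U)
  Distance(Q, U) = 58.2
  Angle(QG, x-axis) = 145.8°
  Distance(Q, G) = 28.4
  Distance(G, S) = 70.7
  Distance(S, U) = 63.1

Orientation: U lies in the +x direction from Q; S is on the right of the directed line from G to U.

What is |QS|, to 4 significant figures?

46.35

Q is at the origin; Q and U share the same y with |QU| = 58.2 and U in +x, so U = (58.2, 0). QG runs at 145.8° with |QG| = 28.4, so G = (-23.49, 15.96). S is determined by |GS| = 70.7 and |SU| = 63.1 together: it lies at the intersection of circle(G, 70.7) and circle(U, 63.1). With |GU| = 83.23, the foot of the radical line on GU is 47.73 from G and the perpendicular offset is √(70.7² − 47.73²) = 52.16. Taking the right-of-GU solution: S = (13.35, -44.38).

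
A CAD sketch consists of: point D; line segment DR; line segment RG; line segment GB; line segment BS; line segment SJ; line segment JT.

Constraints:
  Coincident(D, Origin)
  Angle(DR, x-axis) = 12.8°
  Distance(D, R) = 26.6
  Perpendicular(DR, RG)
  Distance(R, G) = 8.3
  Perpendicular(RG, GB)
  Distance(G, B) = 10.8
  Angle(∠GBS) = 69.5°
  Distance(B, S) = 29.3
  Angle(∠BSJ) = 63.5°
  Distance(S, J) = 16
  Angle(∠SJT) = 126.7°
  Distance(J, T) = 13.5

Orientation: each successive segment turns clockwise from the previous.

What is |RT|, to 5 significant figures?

9.8717

∠BSJ = 63.5° gives SJ at -34.200° from the x-axis; with |SJ| = 16.0, J = (34.405, 15.449). ∠SJT = 126.7° gives JT at -87.500° from the x-axis; with |JT| = 13.5, T = (34.994, 1.9620). Then |RT| = |T − R| = 9.8717.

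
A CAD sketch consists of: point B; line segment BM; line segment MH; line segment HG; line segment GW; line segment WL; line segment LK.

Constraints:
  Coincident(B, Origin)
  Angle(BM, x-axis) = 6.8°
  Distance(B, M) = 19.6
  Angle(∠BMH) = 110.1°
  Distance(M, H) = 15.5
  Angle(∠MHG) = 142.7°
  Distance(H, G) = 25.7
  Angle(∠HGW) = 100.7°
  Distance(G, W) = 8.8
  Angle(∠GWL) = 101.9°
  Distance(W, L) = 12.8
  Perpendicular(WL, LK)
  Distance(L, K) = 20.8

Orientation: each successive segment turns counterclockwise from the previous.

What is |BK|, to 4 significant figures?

36.56

∠GWL = 101.9° gives WL at -88.60° from the x-axis; with |WL| = 12.8, L = (4.324, 26.06). WL ⟂ LK, so LK runs at 1.400°; with |LK| = 20.8, K = (25.12, 26.57). Then |BK| = |K − B| = 36.56.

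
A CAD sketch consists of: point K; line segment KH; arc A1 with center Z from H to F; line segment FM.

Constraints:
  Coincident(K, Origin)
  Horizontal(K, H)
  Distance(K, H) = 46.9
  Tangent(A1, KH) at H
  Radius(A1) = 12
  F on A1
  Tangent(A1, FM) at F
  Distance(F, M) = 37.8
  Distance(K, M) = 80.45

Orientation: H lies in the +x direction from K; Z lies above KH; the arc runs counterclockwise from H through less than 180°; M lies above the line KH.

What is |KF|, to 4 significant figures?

59.57

Checks: |ZF| = 12.00 ✓; ∠(ZF, FM) = 90.00° ✓; |FM| = 37.80 ✓; |KM| = 80.45 ✓.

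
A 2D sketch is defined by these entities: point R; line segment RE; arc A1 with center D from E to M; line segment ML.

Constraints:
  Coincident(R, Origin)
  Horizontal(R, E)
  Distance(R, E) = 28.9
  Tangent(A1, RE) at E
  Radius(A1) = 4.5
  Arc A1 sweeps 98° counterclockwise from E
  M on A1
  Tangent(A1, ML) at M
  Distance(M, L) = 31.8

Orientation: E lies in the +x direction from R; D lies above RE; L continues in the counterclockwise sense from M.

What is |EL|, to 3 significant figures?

36.6

On A1, E sits at bearing -90° from D; a 98° counterclockwise sweep puts M at bearing 8°, so M = D + 4.5·(cos 8°, sin 8°) = (33.4, 5.13). Tangency of A1 to ML means the radius DM is perpendicular to ML, so ML runs along (−sin 8°, cos 8°); with |ML| = 31.8, L = (28.9, 36.6). Then |EL| = |L − E| = 36.6.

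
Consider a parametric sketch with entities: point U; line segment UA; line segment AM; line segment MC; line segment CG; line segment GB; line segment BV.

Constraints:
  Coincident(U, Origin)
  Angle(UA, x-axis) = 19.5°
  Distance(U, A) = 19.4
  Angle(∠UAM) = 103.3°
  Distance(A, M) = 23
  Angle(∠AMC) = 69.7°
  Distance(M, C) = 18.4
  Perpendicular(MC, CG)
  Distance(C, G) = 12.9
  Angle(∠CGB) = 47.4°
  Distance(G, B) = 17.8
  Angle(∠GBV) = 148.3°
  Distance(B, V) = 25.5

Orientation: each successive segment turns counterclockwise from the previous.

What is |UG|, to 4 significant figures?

10.86

U is at the origin; UA runs at 19.5° with length 19.4, so A = (18.29, 6.476). ∠UAM = 103.3° gives AM at 96.20° from the x-axis; with |AM| = 23.0, M = (15.80, 29.34). ∠AMC = 69.7° gives MC at -153.5° from the x-axis; with |MC| = 18.4, C = (-0.6635, 21.13). The perpendicularity gives CG at right angles to MC, so CG runs at -63.50°; with |CG| = 12.9, G = (5.092, 9.587). Then |UG| = |G − U| = 10.86.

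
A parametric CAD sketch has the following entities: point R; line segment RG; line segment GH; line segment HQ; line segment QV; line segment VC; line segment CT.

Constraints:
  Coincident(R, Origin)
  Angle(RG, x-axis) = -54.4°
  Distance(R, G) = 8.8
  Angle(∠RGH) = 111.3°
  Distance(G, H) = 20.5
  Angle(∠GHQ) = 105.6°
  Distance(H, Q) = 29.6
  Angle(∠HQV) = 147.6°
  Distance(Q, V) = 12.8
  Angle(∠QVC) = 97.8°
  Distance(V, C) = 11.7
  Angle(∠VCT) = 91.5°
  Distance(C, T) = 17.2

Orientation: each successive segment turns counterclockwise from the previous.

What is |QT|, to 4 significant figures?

14.60

R is at the origin; RG runs at -54.4° with length 8.8, so G = (5.123, -7.155). ∠RGH = 111.3° gives GH at 14.30° from the x-axis; with |GH| = 20.5, H = (24.99, -2.092). ∠GHQ = 105.6° gives HQ at 88.70° from the x-axis; with |HQ| = 29.6, Q = (25.66, 27.50). ∠HQV = 147.6° gives QV at 121.1° from the x-axis; with |QV| = 12.8, V = (19.05, 38.46). ∠QVC = 97.8° gives VC at -156.7° from the x-axis; with |VC| = 11.7, C = (8.302, 33.83). ∠VCT = 91.5° gives CT at -68.20° from the x-axis; with |CT| = 17.2, T = (14.69, 17.86). Then |QT| = |T − Q| = 14.60.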